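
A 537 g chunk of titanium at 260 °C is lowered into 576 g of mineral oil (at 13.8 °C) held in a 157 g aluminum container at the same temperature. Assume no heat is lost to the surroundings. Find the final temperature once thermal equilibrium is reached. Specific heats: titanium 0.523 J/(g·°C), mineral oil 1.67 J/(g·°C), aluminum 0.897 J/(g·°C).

T_f ≈ 63.8 °C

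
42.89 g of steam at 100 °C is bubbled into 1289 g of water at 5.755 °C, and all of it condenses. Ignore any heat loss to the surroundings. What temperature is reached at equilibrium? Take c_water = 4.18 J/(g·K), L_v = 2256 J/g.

T_f ≈ 26.2 °C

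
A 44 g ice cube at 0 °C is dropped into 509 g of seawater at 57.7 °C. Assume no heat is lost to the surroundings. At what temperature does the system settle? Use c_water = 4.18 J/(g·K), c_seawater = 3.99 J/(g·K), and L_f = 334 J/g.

T_f ≈ 46.3 °C

Conservation of energy gives ΣQ = 0:
fusion: m_ice L_f = 44×334 = 14696
  meltwater 0→T: 44×4.18×T = 183.92 T
  seawater cools: 509×3.99×(T − 57.7) = 2030.9(T − 57.7)
2214.8 T = 117184 − 14696 = 102488
T ≈ 46.27 °C. Since T > 0 °C, the all-ice-melts assumption holds.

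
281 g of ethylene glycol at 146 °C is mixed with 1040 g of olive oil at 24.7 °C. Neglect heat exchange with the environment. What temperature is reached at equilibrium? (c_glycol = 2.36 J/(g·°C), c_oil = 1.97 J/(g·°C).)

T_f ≈ 54.4 °C

|Q_glycol| = |Q_oil|:
281×2.36×(146 − T) = 1040×1.97×(T − 24.7)
663.16(146 − T) = 2048.8(T − 24.7)
2712 T = 147427  ⇒  T ≈ 54.36 °C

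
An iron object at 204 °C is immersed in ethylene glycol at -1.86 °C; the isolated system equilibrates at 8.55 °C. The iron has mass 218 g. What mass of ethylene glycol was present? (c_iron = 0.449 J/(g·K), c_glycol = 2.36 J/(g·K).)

Taking heat into each body as positive, Σ m c ΔT = 0:
218×0.449×(8.55 − 204) + m×2.36×(8.55 − (-1.86)) = 0
24.57 m = 19131
m = 19131/24.57 ≈ 778.7 g

m ≈ 779 g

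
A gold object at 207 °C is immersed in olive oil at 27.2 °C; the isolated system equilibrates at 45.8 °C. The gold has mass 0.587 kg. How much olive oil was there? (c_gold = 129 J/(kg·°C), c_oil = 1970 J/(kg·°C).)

m ≈ 0.333 kg

Conservation of energy gives ΣQ = 0:
0.587×129×(45.8 − 207) + m×1970×(45.8 − 27.2) = 0
36642 m = 12207
m = 12207/36642 ≈ 0.3331 kg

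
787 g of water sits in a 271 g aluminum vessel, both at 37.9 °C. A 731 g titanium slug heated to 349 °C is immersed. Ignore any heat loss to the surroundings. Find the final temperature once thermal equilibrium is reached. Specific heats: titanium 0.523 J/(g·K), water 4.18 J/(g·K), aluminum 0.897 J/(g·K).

Net heat exchanged in the isolated system is zero:
731×0.523×(T − 349) + 787×4.18×(T − 37.9) + 271×0.897×(T − 37.9) = 0
382.31(T − 349) + 3289.7(T − 37.9) + 243.09(T − 37.9) = 0
3915.1 T = 267318
T = 267318 / 3915.1 = 68.3 °C

T_f ≈ 68.3 °C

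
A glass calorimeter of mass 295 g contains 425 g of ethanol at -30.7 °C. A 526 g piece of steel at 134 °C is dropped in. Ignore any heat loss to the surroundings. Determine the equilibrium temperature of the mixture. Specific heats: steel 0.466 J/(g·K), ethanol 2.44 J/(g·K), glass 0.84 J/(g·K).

Heat gained plus heat lost sum to zero:
526×0.466×(T − 134) + 425×2.44×(T − (-30.7)) + 295×0.84×(T − (-30.7)) = 0
245.12(T − 134) + 1037(T − (-30.7)) + 247.8(T − (-30.7)) = 0
1529.9 T = -6597.8
T = -6597.8/1529.9 ≈ -4.31 °C

T_f ≈ -4.3 °C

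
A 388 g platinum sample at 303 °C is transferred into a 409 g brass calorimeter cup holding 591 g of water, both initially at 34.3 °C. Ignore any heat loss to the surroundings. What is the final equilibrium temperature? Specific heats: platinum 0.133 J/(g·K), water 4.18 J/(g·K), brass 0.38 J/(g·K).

T_f ≈ 39.5 °C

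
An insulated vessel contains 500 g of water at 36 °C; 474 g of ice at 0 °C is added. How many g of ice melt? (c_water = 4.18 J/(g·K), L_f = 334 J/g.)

m_melted ≈ 225 g

Cooling the water to 0 °C releases 500×4.18×36 = 75240 J.
Melting all 474 g of ice would need 474×334 = 158316 J.
Since 75240 < 158316 J, not all the ice melts; equilibrium is at 0 °C.
m_melted×334 = 75240  ⇒  m_melted ≈ 225.3 g.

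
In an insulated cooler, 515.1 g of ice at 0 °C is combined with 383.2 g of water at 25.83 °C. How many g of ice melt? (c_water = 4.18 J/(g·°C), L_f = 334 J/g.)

Heat available from the water dropping to 0 °C: 383.2×4.18×25.83 = 41374 J.
To melt every bit of ice: 515.1×334 = 172043 J.
41374 J < 172043 J, so only part of the ice melts and the system sits at 0 °C.
Mass melted = 41374/334 ≈ 123.9 g.

m_melted ≈ 124 g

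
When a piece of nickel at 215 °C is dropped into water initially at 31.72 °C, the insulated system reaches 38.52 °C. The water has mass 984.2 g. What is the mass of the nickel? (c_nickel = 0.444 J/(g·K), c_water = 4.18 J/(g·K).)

m ≈ 357 g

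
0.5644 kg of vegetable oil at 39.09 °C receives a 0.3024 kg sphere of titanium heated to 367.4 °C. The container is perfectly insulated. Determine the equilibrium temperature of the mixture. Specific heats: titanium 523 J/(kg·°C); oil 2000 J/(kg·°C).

T_f ≈ 79.4 °C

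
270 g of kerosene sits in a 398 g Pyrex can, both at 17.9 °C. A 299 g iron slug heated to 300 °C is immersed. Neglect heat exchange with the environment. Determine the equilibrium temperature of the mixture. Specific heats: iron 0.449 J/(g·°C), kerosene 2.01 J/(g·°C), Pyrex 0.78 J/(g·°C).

T_f ≈ 56.3 °C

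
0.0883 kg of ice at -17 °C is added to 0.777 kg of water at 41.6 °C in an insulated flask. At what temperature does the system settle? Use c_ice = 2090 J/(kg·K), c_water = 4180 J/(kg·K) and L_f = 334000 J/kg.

T_f ≈ 28.3 °C

Conservation of energy gives ΣQ = 0:
ice -17→0 °C: 0.0883·2090·17 = 3137.3; melt ice: 0.0883·334000 = 29492; warm the meltwater: 369.09 T; water: 3247.9(T − 41.6)
3617 T = 135111 − 32629 = 102481
T ≈ 28.33 °C — above 0 °C, consistent with complete melting.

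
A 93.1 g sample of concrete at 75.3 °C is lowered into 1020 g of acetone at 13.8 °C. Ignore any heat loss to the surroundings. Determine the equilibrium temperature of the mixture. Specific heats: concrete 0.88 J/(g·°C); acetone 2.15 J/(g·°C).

Taking heat into each body as positive, Σ m c ΔT = 0:
93.1·0.88·(T − 75.3) + 1020·2.15·(T − 13.8) = 0
81.93(T − 75.3) + 2193(T − 13.8) = 0
2274.9 T = 36433
T = 36433/2274.9 ≈ 16.01 °C

T_f ≈ 16.0 °C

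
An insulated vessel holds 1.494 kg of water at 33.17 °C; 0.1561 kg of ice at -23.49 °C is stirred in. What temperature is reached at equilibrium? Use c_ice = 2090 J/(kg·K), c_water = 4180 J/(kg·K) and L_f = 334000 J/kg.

Setting the total heat transfer to zero:
ice -23.49→0 °C: 0.1561×2090×23.49 = 7663.6; latent heat to melt: 0.1561×334000 = 52137; warm the meltwater: 652.5 T; water cools: 1.494×4180×(T − 33.17) = 6244.9(T − 33.17)
6897.4 T = 207144 − 59801 = 147343
T ≈ 21.36 °C. Since T > 0 °C, the all-ice-melts assumption holds.

T_f ≈ 21.4 °C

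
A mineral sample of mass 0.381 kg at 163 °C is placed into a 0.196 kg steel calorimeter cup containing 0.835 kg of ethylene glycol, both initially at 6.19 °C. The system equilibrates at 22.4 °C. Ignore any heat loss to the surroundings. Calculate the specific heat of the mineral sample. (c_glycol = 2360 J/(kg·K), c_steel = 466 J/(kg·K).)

Taking heat into each body as positive, Σ m c ΔT = 0:
0.381·c·(22.4 − 163) + 0.835·2360·(22.4 − 6.19) + 0.196·466·(22.4 − 6.19) = 0
-53.57 c = -33424
c = -33424/-53.57 ≈ 623.9 J/(kg·K)

c ≈ 624 J/(kg·K)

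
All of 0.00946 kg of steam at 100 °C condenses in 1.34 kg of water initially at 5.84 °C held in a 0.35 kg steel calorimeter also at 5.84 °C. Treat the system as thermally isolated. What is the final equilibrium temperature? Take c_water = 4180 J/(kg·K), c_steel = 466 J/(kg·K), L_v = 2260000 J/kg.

T_f ≈ 10.2 °C

Setting the total heat transfer to zero:
latent heat released on condensation: 0.00946·2260000 = 21380; condensed water 100 °C→T: 39.54(T − 100); original water: 5601.2(T − 5.84); steel cup: 0.35·466·(T − 5.84) = 163.1(T − 5.84)
5803.8 T = 21380 + 3954.3 + 33664 = 58997
T ≈ 10.17 °C, under the boiling point, so the assumption holds.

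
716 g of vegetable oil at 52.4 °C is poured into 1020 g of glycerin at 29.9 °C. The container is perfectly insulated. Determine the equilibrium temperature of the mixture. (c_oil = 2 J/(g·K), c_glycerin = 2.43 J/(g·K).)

T_f ≈ 38.1 °C

Heat gained plus heat lost sum to zero:
716*2*(T − 52.4) + 1020*2.43*(T − 29.9) = 0
(1432 + 2478.6) T = 1432*52.4 + 2478.6*29.9
T ≈ 38.14 °C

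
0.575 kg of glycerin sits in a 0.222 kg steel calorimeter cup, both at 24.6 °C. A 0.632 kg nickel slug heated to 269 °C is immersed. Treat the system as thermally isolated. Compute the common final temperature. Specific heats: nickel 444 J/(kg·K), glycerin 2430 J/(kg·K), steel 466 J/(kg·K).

T_f ≈ 63.1 °C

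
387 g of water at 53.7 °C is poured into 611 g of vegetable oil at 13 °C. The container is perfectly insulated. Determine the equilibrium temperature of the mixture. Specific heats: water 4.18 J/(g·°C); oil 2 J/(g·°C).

|Q_water| = |Q_oil|:
387*4.18*(53.7 − T) = 611*2*(T − 13)
1617.7(53.7 − T) = 1222(T − 13)
2839.7 T = 102754  ⇒  T ≈ 36.19 °C

T_f ≈ 36.2 °C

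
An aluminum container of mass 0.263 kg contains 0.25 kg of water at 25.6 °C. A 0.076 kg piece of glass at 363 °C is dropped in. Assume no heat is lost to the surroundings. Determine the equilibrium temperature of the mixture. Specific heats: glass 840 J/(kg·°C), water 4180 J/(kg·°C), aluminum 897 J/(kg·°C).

T_f ≈ 41.6 °C

T_f = Σ m_i c_i T_i / Σ m_i c_i:
T_f = (63.84×363 + 1045×25.6 + 235.91×25.6) / (63.84 + 1045 + 235.91)
    = 55965 / 1344.8 ≈ 41.62 °C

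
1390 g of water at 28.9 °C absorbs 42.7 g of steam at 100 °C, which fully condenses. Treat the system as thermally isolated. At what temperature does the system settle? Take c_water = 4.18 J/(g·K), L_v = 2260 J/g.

T_f ≈ 47.1 °C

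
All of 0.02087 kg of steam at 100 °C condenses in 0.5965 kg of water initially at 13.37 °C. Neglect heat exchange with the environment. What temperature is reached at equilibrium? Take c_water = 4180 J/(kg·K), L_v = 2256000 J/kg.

T_f ≈ 34.5 °C

Energy balance with sensible and latent terms:
condense steam: −0.02087×2256000 = −47083; condensate cools 100→T: 0.02087×4180×(T − 100) = 87.24(T − 100); original water: 2493.4(T − 13.37)
2580.6 T = 47083 + 8723.7 + 33336 = 89143
T ≈ 34.54 °C — below 100 °C, confirming all the steam condensed.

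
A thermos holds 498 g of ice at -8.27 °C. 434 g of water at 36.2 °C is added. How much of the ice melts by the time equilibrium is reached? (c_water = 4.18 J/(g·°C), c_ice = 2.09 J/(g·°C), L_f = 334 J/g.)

Water can give up m c ΔT = 434×4.18×36.2 = 65671 J before reaching 0 °C.
Warming the ice to 0 °C takes 498×2.09×8.27 = 8607.6 J, leaving 57064 J for melting.
To melt every bit of ice: 498×334 = 166332 J.
That's not enough to melt it all — equilibrium is at 0 °C with ice remaining.
m_melt = 57064 / L_f = 170.8 g.

m_melted ≈ 171 g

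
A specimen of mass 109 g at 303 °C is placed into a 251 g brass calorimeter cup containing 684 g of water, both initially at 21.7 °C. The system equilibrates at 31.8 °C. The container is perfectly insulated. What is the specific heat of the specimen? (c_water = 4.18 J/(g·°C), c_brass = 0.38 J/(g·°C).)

Conservation of energy gives ΣQ = 0:
109·c·(31.8 − 303) + 684·4.18·(31.8 − 21.7) + 251·0.38·(31.8 − 21.7) = 0
-29561 c = -29840
c = -29840/-29561 ≈ 1.009 J/(g·°C)

c ≈ 1.01 J/(g·°C)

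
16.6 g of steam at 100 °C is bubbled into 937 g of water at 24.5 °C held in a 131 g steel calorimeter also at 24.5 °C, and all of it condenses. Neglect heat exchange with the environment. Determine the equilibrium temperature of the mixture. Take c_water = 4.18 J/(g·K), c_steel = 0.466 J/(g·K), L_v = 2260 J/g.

Let T be the final temperature. ΣQ_i = 0:
latent heat released on condensation: 16.6·2260 = 37516
  condensed water 100 °C→T: 69.39(T − 100)
  original water: 3916.7(T − 24.5)
  cup: 61.05(T − 24.5)
4047.1 T = 37516 + 6938.8 + 97454 = 141909
T ≈ 35.06 °C (< 100 °C, so full condensation is consistent).

T_f ≈ 35.1 °C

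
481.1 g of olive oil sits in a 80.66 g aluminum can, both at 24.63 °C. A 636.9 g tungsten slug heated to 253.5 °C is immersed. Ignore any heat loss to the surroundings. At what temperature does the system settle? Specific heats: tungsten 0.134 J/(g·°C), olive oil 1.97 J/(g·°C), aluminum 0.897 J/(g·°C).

T_f ≈ 42.3 °C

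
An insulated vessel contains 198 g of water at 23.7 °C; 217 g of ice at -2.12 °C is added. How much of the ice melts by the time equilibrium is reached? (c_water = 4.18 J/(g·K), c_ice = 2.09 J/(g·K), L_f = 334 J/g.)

Water can give up m c ΔT = 198·4.18·23.7 = 19615 J before reaching 0 °C.
Warming the ice to 0 °C takes 217·2.09·2.12 = 961.48 J, leaving 18654 J for melting.
Fully melting the ice requires m_ice L_f = 217·334 = 72478 J.
Since 18654 < 72478 J, not all the ice melts; equilibrium is at 0 °C.
Mass melted = 18654/334 ≈ 55.85 g.

m_melted ≈ 55.8 g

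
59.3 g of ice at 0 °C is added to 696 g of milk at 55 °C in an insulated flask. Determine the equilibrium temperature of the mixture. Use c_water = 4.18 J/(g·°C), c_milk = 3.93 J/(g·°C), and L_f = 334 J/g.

Heat gained plus heat lost sum to zero:
fusion: m_ice L_f = 59.3×334 = 19806; meltwater 0→T: 59.3×4.18×T = 247.87 T; milk: 2735.3(T − 55)
2983.2 T = 150440 − 19806 = 130634
T ≈ 43.79 °C — above 0 °C, consistent with complete melting.

T_f ≈ 43.8 °C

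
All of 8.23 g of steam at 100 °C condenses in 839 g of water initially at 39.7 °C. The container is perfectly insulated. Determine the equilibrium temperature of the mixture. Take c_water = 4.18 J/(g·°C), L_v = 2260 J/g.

T_f ≈ 45.5 °C

Let T be the final temperature. ΣQ_i = 0:
latent heat released on condensation: 8.23·2260 = 18600; condensed water 100 °C→T: 34.4(T − 100); original water: 3507(T − 39.7)
3541.4 T = 18600 + 3440.1 + 139229 = 161269
T ≈ 45.54 °C, under the boiling point, so the assumption holds.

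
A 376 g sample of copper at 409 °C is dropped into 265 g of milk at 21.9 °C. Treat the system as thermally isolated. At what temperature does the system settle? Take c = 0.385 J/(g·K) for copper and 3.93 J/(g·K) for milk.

T_f ≈ 69.1 °C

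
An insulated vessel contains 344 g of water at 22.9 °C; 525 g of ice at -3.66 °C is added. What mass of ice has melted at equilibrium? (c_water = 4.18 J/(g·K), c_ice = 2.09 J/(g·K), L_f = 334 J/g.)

m_melted ≈ 86.6 g

Cooling the water to 0 °C releases 344×4.18×22.9 = 32928 J.
Of that, 525×2.09×3.66 = 4015.9 J goes to bring the ice to 0 °C, leaving 28912 J.
Fully melting the ice requires m_ice L_f = 525×334 = 175350 J.
That's not enough to melt it all — equilibrium is at 0 °C with ice remaining.
m_melt = 28912 / L_f = 86.56 g.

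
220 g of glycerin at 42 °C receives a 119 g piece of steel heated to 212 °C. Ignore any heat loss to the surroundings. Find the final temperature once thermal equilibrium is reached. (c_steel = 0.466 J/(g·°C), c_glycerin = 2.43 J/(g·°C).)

T_f ≈ 58.0 °C

Energy conservation, ΣQ = 0:
119·0.466·(T − 212) + 220·2.43·(T − 42) = 0
590.05 T = 34209
T ≈ 57.98 °C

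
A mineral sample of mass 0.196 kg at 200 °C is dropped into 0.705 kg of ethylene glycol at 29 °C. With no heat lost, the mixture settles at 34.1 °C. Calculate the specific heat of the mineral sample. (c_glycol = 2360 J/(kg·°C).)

c ≈ 261 J/(kg·°C)

Heat lost by the mineral sample = heat gained by the glycol:
0.196·c·(200 − 34.1) = 0.705·2360·(34.1 − 29)
32.52 c = 8485.4  ⇒  c ≈ 261 J/(kg·°C)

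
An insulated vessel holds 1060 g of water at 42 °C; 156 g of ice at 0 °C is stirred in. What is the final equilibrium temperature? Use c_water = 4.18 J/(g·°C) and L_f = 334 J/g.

T_f ≈ 26.4 °C

Let T be the final temperature. ΣQ_i = 0:
fusion: m_ice L_f = 156×334 = 52104
  warm the meltwater: 652.08 T
  water cools: 1060×4.18×(T − 42) = 4430.8(T − 42)
5082.9 T = 186094 − 52104 = 133990
T ≈ 26.36 °C. Since T > 0 °C, the all-ice-melts assumption holds.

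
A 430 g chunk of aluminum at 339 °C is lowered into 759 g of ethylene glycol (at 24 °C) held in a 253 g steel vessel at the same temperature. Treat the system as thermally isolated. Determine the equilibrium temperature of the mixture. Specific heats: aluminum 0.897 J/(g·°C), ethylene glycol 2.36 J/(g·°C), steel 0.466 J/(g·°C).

T_f ≈ 76.9 °C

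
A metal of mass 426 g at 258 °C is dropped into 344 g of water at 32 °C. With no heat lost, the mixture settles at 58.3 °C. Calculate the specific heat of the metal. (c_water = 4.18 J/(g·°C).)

c ≈ 0.445 J/(g·°C)

Heat lost by the metal = heat gained by the water:
426·c·(258 − 58.3) = 344·4.18·(58.3 − 32)
85072 c = 37817  ⇒  c ≈ 0.4445 J/(g·°C)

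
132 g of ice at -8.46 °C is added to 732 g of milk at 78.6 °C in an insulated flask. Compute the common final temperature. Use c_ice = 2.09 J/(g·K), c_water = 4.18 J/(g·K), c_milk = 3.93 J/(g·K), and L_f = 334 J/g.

T_f ≈ 52.4 °C

Setting the total heat transfer to zero:
warm ice to 0 °C: 132×2.09×(0 − (-8.46)) = 2333.9; latent heat to melt: 132×334 = 44088; warm the meltwater: 551.76 T; milk: 2876.8(T − 78.6)
3428.5 T = 226113 − 46422 = 179691
T ≈ 52.41 °C. Since T > 0 °C, the all-ice-melts assumption holds.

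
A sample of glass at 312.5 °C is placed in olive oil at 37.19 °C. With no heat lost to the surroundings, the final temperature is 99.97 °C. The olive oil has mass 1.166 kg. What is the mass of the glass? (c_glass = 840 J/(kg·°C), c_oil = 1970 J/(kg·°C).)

m ≈ 0.808 kg

Heat gained plus heat lost sum to zero:
m·840·(99.97 − 312.5) + 1.166·1970·(99.97 − 37.19) = 0
-178525 m = -144207
m = -144207/-178525 ≈ 0.8078 kg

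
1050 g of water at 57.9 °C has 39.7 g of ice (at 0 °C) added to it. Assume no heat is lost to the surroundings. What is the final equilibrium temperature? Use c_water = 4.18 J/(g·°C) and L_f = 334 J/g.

T_f ≈ 52.9 °C

Energy conservation, ΣQ = 0:
melt ice: 39.7×334 = 13260; warm the meltwater: 165.95 T; water: 4389(T − 57.9)
4554.9 T = 254123 − 13260 = 240863
T ≈ 52.88 °C — above 0 °C, consistent with complete melting.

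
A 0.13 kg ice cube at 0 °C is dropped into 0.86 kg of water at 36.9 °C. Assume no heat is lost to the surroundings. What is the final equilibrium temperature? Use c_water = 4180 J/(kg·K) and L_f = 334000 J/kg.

T_f ≈ 21.6 °C

Heat gained plus heat lost sum to zero:
melt ice: 0.13×334000 = 43420; meltwater 0→T: 0.13×4180×T = 543.4 T; water cools: 0.86×4180×(T − 36.9) = 3594.8(T − 36.9)
4138.2 T = 132648 − 43420 = 89228
T ≈ 21.56 °C — above 0 °C, consistent with complete melting.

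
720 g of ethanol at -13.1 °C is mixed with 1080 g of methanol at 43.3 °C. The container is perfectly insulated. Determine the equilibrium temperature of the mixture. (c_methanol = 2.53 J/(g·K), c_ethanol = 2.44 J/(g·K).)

T_f ≈ 21.2 °C

Taking heat into each body as positive, Σ m c ΔT = 0:
1080*2.53*(T − 43.3) + 720*2.44*(T − (-13.1)) = 0
2732.4(T − 43.3) + 1756.8(T − (-13.1)) = 0
4489.2 T = 95299
T ≈ 21.23 °C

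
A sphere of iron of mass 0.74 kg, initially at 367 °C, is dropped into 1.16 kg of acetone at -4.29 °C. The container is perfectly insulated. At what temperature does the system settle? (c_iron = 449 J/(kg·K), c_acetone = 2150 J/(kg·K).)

Heat lost by the iron equals heat gained by the acetone:
0.74×449×(367 − T) = 1.16×2150×(T − (-4.29))
332.26(367 − T) = 2494(T − (-4.29))
2826.3 T = 111240  ⇒  T ≈ 39.36 °C

T_f ≈ 39.4 °C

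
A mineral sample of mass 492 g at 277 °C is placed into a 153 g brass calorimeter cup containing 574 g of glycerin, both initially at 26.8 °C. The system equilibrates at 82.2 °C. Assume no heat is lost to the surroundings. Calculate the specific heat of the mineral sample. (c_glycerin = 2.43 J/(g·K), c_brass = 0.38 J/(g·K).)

c ≈ 0.84 J/(g·K)

Heat gained plus heat lost sum to zero:
492×c×(82.2 − 277) + 574×2.43×(82.2 − 26.8) + 153×0.38×(82.2 − 26.8) = 0
-95842 c = -80494
c = -80494/-95842 ≈ 0.8399 J/(g·K)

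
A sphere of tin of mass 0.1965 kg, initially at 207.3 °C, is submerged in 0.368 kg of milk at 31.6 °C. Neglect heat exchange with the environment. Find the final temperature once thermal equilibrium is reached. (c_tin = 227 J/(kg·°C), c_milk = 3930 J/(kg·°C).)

T_f ≈ 36.9 °C

Let T be the final temperature. ΣQ_i = 0:
0.1965*227*(T − 207.3) + 0.368*3930*(T − 31.6) = 0
44.61(T − 207.3) + 1446.2(T − 31.6) = 0
(44.61 + 1446.2) T = 44.61*207.3 + 1446.2*31.6
T = 54948/1490.8 ≈ 36.86 °C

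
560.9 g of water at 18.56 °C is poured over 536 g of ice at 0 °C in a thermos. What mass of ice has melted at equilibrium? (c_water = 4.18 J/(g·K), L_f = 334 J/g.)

m_melted ≈ 130 g

Heat available from the water dropping to 0 °C: 560.9×4.18×18.56 = 43515 J.
Fully melting the ice requires m_ice L_f = 536×334 = 179024 J.
43515 J < 179024 J, so only part of the ice melts and the system sits at 0 °C.
m_melted×334 = 43515  ⇒  m_melted ≈ 130.3 g.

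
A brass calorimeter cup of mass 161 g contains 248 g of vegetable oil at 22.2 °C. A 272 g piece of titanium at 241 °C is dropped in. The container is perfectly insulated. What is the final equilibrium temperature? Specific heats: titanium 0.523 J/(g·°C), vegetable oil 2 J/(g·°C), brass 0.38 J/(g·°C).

T_f is the heat-capacity-weighted average of the initial temperatures:
T_f = (142.26×241 + 496×22.2 + 61.18×22.2) / (142.26 + 496 + 61.18)
    = 46653 / 699.44 ≈ 66.70 °C

T_f ≈ 66.7 °C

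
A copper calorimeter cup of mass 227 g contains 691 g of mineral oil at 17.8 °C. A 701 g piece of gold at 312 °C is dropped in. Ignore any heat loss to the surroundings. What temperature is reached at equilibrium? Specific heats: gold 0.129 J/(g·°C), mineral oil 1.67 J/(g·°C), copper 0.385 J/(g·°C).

T_f ≈ 37.8 °C

T_f is the heat-capacity-weighted average of the initial temperatures:
T_f = (90.43·312 + 1154·17.8 + 87.39·17.8) / (90.43 + 1154 + 87.39)
    = 50310 / 1331.8 ≈ 37.78 °C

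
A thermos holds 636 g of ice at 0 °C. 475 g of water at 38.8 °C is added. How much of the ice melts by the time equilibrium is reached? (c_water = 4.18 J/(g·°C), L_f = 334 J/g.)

m_melted ≈ 231 g

Cooling the water to 0 °C releases 475×4.18×38.8 = 77037 J.
Fully melting the ice requires m_ice L_f = 636×334 = 212424 J.
77037 J < 212424 J, so only part of the ice melts and the system sits at 0 °C.
Mass melted = 77037/334 ≈ 230.7 g.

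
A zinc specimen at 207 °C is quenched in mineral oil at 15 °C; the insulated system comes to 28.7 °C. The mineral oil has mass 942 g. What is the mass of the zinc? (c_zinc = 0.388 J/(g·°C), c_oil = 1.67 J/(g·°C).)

m ≈ 312 g

|Q_zinc| = |Q_oil|:
m×0.388×(207 − 28.7) = 942×1.67×(28.7 − 15)
69.18 m = 21552  ⇒  m ≈ 311.5 g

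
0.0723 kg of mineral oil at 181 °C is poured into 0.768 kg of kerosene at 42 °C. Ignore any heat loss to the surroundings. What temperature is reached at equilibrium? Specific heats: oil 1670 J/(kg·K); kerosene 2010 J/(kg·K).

Heat gained plus heat lost sum to zero:
0.0723*1670*(T − 181) + 0.768*2010*(T − 42) = 0
120.74(T − 181) + 1543.7(T − 42) = 0
1664.4 T = 86689
T = 86689/1664.4 ≈ 52.08 °C

T_f ≈ 52.1 °C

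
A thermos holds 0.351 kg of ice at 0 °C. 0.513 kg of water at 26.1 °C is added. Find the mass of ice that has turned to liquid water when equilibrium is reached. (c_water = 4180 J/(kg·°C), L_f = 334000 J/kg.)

Water can give up m c ΔT = 0.513×4180×26.1 = 55967 J before reaching 0 °C.
Melting all 0.351 kg of ice would need 0.351×334000 = 117234 J.
That's not enough to melt it all — equilibrium is at 0 °C with ice remaining.
m_melt = 55967 / L_f = 0.1676 kg.

m_melted ≈ 0.168 kg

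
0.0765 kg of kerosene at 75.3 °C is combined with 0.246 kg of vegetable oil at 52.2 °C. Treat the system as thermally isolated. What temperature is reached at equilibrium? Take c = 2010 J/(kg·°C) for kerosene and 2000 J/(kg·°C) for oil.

Taking heat into each body as positive, Σ m c ΔT = 0:
0.0765·2010·(T − 75.3) + 0.246·2000·(T − 52.2) = 0
153.76(T − 75.3) + 492(T − 52.2) = 0
645.76 T = 37261
T = 37261 / 645.76 = 57.7 °C

T_f ≈ 57.7 °C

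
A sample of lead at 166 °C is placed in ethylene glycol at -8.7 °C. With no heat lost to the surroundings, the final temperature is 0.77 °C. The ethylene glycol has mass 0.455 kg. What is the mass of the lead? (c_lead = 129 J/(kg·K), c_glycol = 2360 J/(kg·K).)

m ≈ 0.477 kg

Net heat exchanged in the isolated system is zero:
m×129×(0.77 − 166) + 0.455×2360×(0.77 − (-8.7)) = 0
-21315 m = -10169
m = -10169/-21315 ≈ 0.4771 kg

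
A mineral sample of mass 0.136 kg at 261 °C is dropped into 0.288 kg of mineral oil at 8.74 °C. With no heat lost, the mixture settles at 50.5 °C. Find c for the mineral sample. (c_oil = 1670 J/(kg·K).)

Taking heat into each body as positive, Σ m c ΔT = 0:
0.136·c·(50.5 − 261) + 0.288·1670·(50.5 − 8.74) = 0
-28.63 c = -20085
c = -20085/-28.63 ≈ 701.6 J/(kg·K)

c ≈ 702 J/(kg·K)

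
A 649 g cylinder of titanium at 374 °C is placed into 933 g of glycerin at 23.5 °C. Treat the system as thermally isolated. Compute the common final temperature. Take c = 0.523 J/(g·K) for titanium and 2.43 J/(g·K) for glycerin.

T_f ≈ 69.1 °C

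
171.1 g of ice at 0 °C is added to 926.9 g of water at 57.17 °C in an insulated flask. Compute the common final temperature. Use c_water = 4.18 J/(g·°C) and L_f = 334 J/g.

Energy conservation, ΣQ = 0:
fusion: m_ice L_f = 171.1×334 = 57147
  meltwater 0→T: 171.1×4.18×T = 715.2 T
  water: 3874.4(T − 57.17)
4589.6 T = 221502 − 57147 = 164354
T ≈ 35.81 °C — above 0 °C, consistent with complete melting.

T_f ≈ 35.8 °C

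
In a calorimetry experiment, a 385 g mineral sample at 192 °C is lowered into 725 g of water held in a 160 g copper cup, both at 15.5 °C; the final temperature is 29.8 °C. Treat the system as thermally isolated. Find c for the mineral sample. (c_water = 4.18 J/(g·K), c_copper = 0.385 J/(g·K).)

c ≈ 0.708 J/(g·K)

Setting the total heat transfer to zero:
385·c·(29.8 − 192) + 725·4.18·(29.8 − 15.5) + 160·0.385·(29.8 − 15.5) = 0
-62447 c = -44217
c = -44217/-62447 ≈ 0.7081 J/(g·K)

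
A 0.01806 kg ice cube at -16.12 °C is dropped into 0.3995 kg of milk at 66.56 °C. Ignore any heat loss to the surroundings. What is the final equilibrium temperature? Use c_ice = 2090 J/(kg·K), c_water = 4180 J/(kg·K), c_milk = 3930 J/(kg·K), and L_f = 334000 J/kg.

Sum of m c ΔT and latent-heat terms is zero:
ice -16.12→0 °C: 0.01806×2090×16.12 = 608.46
  latent heat to melt: 0.01806×334000 = 6032
  warm the meltwater: 75.49 T
  milk cools: 0.3995×3930×(T − 66.56) = 1570(T − 66.56)
1645.5 T = 104502 − 6640.5 = 97861
T ≈ 59.47 °C. Since T > 0 °C, the all-ice-melts assumption holds.

T_f ≈ 59.5 °C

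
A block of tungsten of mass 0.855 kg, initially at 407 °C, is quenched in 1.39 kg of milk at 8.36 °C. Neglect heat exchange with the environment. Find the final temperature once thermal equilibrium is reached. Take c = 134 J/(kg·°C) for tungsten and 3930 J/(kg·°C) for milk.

T_f ≈ 16.5 °C

Let T be the final temperature. ΣQ_i = 0:
0.855·134·(T − 407) + 1.39·3930·(T − 8.36) = 0
5577.3 T = 92298
T = 92298 / 5577.3 = 16.5 °C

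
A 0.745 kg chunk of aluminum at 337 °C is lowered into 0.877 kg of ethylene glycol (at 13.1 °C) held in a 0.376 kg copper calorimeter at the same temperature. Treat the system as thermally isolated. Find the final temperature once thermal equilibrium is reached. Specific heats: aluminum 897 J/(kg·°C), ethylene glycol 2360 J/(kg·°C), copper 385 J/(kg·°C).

T_f = Σ m_i c_i T_i / Σ m_i c_i:
T_f = (668.26×337 + 2069.7×13.1 + 144.76×13.1) / (668.26 + 2069.7 + 144.76)
    = 254215 / 2882.7 ≈ 88.19 °C

T_f ≈ 88.2 °C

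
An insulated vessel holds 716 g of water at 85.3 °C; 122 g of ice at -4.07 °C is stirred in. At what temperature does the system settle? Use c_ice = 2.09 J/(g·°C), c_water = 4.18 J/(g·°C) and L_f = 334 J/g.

Let T be the final temperature. ΣQ_i = 0:
warm ice to 0 °C: 122·2.09·(0 − (-4.07)) = 1037.8; melt ice: 122·334 = 40748; warm the meltwater: 509.96 T; water cools: 716·4.18·(T − 85.3) = 2992.9(T − 85.3)
3502.8 T = 255293 − 41786 = 213507
T ≈ 60.95 °C. Since T > 0 °C, the all-ice-melts assumption holds.

T_f ≈ 61.0 °C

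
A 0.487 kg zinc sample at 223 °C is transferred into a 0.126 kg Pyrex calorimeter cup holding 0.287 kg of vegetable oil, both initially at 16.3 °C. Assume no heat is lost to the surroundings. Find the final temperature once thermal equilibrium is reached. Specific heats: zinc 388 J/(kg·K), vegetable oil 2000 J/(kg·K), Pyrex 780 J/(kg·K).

With ΣQ=0 the equilibrium temperature is the m·c-weighted mean:
T_f = (188.96*223 + 574*16.3 + 98.28*16.3) / (188.96 + 574 + 98.28)
    = 53095 / 861.24 ≈ 61.65 °C

T_f ≈ 61.7 °C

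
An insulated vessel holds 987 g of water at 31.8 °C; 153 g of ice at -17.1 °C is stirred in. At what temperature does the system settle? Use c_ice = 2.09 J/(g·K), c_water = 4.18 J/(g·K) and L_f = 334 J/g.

T_f ≈ 15.7 °C

Setting the total heat transfer to zero:
ice -17.1→0 °C: 153×2.09×17.1 = 5468.1; melt ice: 153×334 = 51102; warm the meltwater: 639.54 T; water cools: 987×4.18×(T − 31.8) = 4125.7(T − 31.8)
4765.2 T = 131196 − 56570 = 74626
T ≈ 15.66 °C. Since T > 0 °C, the all-ice-melts assumption holds.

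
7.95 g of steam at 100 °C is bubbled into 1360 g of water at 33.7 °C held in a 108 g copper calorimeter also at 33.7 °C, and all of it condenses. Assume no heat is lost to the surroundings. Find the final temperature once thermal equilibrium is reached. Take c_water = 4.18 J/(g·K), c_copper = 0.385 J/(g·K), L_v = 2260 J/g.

Setting the total heat transfer to zero:
latent heat released on condensation: 7.95·2260 = 17967
  condensate cools 100→T: 7.95·4.18·(T − 100) = 33.23(T − 100)
  original water: 5684.8(T − 33.7)
  copper cup: 108·0.385·(T − 33.7) = 41.58(T − 33.7)
5759.6 T = 17967 + 3323.1 + 192979 = 214269
T ≈ 37.20 °C, under the boiling point, so the assumption holds.

T_f ≈ 37.2 °C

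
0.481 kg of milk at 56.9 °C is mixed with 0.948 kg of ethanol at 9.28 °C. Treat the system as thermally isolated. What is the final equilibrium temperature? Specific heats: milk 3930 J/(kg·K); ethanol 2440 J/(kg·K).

T_f ≈ 30.7 °C

|Q_milk| = |Q_ethanol|:
0.481*3930*(56.9 − T) = 0.948*2440*(T − 9.28)
1890.3(56.9 − T) = 2313.1(T − 9.28)
4203.4 T = 129026  ⇒  T ≈ 30.70 °C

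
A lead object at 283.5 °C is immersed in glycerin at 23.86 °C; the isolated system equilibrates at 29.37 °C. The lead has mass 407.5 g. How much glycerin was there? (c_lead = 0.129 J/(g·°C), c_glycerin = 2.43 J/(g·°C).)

m ≈ 998 g

Heat lost by the lead = heat gained by the glycerin:
407.5·0.129·(283.5 − 29.37) = m·2.43·(29.37 − 23.86)
13.39 m = 13359  ⇒  m ≈ 997.7 g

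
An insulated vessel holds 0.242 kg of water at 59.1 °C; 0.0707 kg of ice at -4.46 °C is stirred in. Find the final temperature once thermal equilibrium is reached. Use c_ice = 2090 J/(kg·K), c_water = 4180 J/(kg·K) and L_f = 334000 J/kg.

Setting the total heat transfer to zero:
ice -4.46→0 °C: 0.0707·2090·4.46 = 659.02
  latent heat to melt: 0.0707·334000 = 23614
  warm the meltwater: 295.53 T
  water: 1011.6(T − 59.1)
1307.1 T = 59783 − 24273 = 35510
T ≈ 27.17 °C (positive, so assuming full melt was valid).

T_f ≈ 27.2 °C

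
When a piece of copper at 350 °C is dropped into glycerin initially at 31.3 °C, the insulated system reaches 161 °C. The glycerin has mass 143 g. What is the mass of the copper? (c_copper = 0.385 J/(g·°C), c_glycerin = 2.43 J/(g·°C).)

m ≈ 619 g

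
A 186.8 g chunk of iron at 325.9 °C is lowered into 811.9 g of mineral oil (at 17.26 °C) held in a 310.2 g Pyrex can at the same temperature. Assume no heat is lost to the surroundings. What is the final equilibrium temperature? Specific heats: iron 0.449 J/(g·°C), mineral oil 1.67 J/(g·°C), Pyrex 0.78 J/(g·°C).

Heat gained plus heat lost sum to zero:
186.8×0.449×(T − 325.9) + 811.9×1.67×(T − 17.26) + 310.2×0.78×(T − 17.26) = 0
83.87(T − 325.9) + 1355.9(T − 17.26) + 241.96(T − 17.26) = 0
1681.7 T = 54913
T = 54913 / 1681.7 = 32.7 °C

T_f ≈ 32.7 °C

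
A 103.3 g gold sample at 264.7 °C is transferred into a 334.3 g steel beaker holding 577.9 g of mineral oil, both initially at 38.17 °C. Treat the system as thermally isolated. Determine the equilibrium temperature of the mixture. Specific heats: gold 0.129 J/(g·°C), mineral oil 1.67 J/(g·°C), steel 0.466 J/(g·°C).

Energy conservation, ΣQ = 0:
103.3*0.129*(T − 264.7) + 577.9*1.67*(T − 38.17) + 334.3*0.466*(T − 38.17) = 0
13.33(T − 264.7) + 965.09(T − 38.17) + 155.78(T − 38.17) = 0
1134.2 T = 46311
T ≈ 40.83 °C

T_f ≈ 40.8 °C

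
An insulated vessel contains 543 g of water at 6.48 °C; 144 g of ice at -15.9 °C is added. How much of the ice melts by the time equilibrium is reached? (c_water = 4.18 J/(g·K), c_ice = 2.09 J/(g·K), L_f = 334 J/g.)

m_melted ≈ 29.7 g

Water can give up m c ΔT = 543·4.18·6.48 = 14708 J before reaching 0 °C.
Warming the ice to 0 °C takes 144·2.09·15.9 = 4785.3 J, leaving 9922.7 J for melting.
Melting all 144 g of ice would need 144·334 = 48096 J.
That's not enough to melt it all — equilibrium is at 0 °C with ice remaining.
m_melt = 9922.7 / L_f = 29.71 g.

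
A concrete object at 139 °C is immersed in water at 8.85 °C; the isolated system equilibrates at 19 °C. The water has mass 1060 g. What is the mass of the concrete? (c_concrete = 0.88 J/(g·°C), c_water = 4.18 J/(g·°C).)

Setting the total heat transfer to zero:
m×0.88×(19 − 139) + 1060×4.18×(19 − 8.85) = 0
-105.6 m = -44973
m = -44973/-105.6 ≈ 425.9 g

m ≈ 426 g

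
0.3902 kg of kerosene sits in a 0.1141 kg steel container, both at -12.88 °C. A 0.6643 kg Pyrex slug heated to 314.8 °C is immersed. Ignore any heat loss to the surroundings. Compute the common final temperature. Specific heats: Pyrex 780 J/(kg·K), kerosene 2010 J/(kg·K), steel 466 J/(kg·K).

T_f ≈ 112.4 °C

With ΣQ=0 the equilibrium temperature is the m·c-weighted mean:
T_f = (518.15*314.8 + 784.3*(-12.88) + 53.17*(-12.88)) / (518.15 + 784.3 + 53.17)
    = 152328 / 1355.6 ≈ 112.37 °C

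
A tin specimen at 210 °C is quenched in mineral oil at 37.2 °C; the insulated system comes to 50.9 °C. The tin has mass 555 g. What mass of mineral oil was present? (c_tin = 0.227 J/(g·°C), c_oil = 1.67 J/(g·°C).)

m ≈ 876 g

Let T be the final temperature. ΣQ_i = 0:
555×0.227×(50.9 − 210) + m×1.67×(50.9 − 37.2) = 0
22.88 m = 20044
m = 20044/22.88 ≈ 876.1 g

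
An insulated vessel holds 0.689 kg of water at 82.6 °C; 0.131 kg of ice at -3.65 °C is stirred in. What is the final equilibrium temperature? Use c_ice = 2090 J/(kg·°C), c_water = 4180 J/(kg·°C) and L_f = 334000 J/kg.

T_f ≈ 56.3 °C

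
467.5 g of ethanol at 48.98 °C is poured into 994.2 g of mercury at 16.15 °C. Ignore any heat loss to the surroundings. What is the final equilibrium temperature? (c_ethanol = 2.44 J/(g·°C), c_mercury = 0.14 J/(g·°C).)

Net heat exchanged in the isolated system is zero:
467.5×2.44×(T − 48.98) + 994.2×0.14×(T − 16.15) = 0
1140.7(T − 48.98) + 139.19(T − 16.15) = 0
1279.9 T = 58119
T = 58119/1279.9 ≈ 45.41 °C

T_f ≈ 45.4 °C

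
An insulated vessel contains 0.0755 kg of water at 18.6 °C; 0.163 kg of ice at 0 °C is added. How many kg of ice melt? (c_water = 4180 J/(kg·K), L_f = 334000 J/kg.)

m_melted ≈ 0.0176 kg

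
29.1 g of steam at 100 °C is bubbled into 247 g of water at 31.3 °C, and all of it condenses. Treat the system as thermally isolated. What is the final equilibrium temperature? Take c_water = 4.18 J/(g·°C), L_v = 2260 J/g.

Heat gained plus heat lost sum to zero:
latent heat released on condensation: 29.1·2260 = 65766
  condensed water 100 °C→T: 121.64(T − 100)
  original water: 1032.5(T − 31.3)
1154.1 T = 65766 + 12164 + 32316 = 110246
T ≈ 95.53 °C, under the boiling point, so the assumption holds.

T_f ≈ 95.5 °C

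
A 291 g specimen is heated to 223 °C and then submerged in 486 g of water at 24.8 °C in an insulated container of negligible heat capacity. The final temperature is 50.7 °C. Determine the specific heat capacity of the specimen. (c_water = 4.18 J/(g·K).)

m_s c (T_s − T_f) = m_water c_water (T_f − T_0):
291×c×(223 − 50.7) = 486×4.18×(50.7 − 24.8)
50139 c = 52615  ⇒  c ≈ 1.049 J/(g·K)

c ≈ 1.05 J/(g·K)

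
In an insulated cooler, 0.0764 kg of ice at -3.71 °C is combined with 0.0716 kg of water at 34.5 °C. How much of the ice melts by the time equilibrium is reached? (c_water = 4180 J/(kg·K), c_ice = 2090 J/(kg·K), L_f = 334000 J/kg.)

m_melted ≈ 0.0291 kg

Cooling the water to 0 °C releases 0.0716·4180·34.5 = 10325 J.
Warming the ice to 0 °C takes 0.0764·2090·3.71 = 592.4 J, leaving 9733 J for melting.
Fully melting the ice requires m_ice L_f = 0.0764·334000 = 25518 J.
Since 9733 < 25518 J, not all the ice melts; equilibrium is at 0 °C.
Mass melted = 9733/334000 ≈ 0.02914 kg.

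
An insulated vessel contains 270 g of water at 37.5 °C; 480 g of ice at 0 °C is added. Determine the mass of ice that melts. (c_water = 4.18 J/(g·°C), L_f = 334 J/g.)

Cooling the water to 0 °C releases 270×4.18×37.5 = 42322 J.
Melting all 480 g of ice would need 480×334 = 160320 J.
Since 42322 < 160320 J, not all the ice melts; equilibrium is at 0 °C.
Mass melted = 42322/334 ≈ 126.7 g.

m_melted ≈ 127 g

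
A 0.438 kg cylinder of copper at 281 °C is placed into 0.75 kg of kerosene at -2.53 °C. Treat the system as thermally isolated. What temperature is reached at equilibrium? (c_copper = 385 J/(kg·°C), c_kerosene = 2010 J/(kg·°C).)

T_f ≈ 26.0 °C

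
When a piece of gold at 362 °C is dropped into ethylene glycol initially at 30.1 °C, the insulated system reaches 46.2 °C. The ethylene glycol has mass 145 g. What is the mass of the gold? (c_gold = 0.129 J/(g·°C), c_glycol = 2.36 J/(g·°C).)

|Q_gold| = |Q_glycol|:
m·0.129·(362 − 46.2) = 145·2.36·(46.2 − 30.1)
40.74 m = 5509.4  ⇒  m ≈ 135.2 g

m ≈ 135 g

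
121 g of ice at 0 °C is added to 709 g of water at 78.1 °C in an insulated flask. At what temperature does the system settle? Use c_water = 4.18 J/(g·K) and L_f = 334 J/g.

T_f ≈ 55.1 °C

Net heat exchanged in the isolated system is zero:
melt ice: 121×334 = 40414
  warm the meltwater: 505.78 T
  water cools: 709×4.18×(T − 78.1) = 2963.6(T − 78.1)
3469.4 T = 231459 − 40414 = 191045
T ≈ 55.07 °C. Since T > 0 °C, the all-ice-melts assumption holds.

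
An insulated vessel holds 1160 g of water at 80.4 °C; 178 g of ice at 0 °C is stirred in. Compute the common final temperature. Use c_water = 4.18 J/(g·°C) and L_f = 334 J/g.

T_f ≈ 59.1 °C

Heat gained plus heat lost sum to zero:
latent heat to melt: 178·334 = 59452
  meltwater 0→T: 178·4.18·T = 744.04 T
  water: 4848.8(T − 80.4)
5592.8 T = 389844 − 59452 = 330392
T ≈ 59.07 °C. Since T > 0 °C, the all-ice-melts assumption holds.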